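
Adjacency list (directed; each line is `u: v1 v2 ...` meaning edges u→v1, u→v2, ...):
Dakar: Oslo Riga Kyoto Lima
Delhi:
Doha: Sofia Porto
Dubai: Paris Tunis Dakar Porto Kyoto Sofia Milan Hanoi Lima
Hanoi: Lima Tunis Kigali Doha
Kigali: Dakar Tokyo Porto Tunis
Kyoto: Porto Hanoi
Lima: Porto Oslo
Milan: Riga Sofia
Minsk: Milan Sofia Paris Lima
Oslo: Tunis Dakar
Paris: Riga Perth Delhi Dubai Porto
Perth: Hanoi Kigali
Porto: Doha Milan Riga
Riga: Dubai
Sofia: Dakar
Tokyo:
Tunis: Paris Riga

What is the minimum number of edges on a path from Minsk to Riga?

2

Level 0: Minsk
Level 1: Lima, Milan, Paris, Sofia
Level 2: Dakar, Delhi, Dubai, Oslo, Perth, Porto, Riga
Level 3: Doha, Hanoi, Kigali, Kyoto, Tunis
Level 4: Tokyo
Riga first appears at level 2.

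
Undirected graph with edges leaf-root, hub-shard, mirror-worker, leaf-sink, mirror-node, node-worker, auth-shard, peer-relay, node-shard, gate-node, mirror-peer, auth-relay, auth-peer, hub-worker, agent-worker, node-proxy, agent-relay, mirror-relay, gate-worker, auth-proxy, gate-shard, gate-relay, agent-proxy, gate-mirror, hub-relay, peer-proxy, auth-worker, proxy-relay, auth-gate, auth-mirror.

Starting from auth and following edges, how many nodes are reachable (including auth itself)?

BFS from auth visits: auth, worker, shard, relay, proxy, peer, mirror, gate, node, hub, agent
Reachable nodes: 11 of 14 total.

11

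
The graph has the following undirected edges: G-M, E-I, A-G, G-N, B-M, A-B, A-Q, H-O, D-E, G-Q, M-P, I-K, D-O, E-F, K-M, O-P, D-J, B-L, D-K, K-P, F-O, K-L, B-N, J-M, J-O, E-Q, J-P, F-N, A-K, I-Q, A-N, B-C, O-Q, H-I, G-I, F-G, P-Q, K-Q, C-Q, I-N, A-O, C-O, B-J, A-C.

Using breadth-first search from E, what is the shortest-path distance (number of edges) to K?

2

Level 0: E
Level 1: D, F, I, Q
Level 2: A, C, G, H, J, K, N, O, P
Level 3: B, L, M
K first appears at level 2.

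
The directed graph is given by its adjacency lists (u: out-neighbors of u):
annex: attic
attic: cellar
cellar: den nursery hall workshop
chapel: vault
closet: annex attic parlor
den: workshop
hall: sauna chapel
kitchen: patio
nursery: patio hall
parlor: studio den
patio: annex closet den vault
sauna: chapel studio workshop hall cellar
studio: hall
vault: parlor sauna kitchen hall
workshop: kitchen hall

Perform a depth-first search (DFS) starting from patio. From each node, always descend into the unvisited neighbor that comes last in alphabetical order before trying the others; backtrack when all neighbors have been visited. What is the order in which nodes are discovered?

patio vault sauna workshop kitchen hall chapel studio cellar nursery den parlor closet attic annex

Visit patio
patio → vault
vault → sauna
sauna → workshop
workshop → kitchen
workshop → hall
hall → chapel
sauna → studio
sauna → cellar
cellar → nursery
cellar → den
vault → parlor
patio → closet
closet → attic
closet → annex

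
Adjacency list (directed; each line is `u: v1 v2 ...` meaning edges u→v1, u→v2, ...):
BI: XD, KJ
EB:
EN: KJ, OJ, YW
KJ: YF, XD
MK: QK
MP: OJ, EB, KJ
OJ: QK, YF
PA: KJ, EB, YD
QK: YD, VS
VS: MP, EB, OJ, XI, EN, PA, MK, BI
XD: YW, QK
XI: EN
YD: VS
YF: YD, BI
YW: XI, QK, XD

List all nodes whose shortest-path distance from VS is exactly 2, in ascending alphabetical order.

KJ, QK, XD, YD, YF, YW

Level 0: VS
Level 1: BI, EB, EN, MK, MP, OJ, PA, XI
Level 2: KJ, QK, XD, YD, YF, YW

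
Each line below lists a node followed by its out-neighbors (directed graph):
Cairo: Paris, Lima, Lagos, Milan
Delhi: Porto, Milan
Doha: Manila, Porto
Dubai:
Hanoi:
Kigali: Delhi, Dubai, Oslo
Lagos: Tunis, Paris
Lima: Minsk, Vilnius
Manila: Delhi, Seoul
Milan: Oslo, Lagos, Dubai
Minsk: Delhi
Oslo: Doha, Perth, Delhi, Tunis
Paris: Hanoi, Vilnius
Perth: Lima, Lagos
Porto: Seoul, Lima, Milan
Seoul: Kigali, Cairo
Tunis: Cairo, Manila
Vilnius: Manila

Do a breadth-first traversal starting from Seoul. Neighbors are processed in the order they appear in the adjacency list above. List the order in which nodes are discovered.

Visit Seoul; enqueue Kigali, Cairo → queue [Kigali, Cairo]
Visit Kigali; enqueue Delhi, Dubai, Oslo → queue [Cairo, Delhi, Dubai, Oslo]
Visit Cairo; enqueue Paris, Lima, Lagos, Milan → queue [Delhi, Dubai, Oslo, Paris, Lima, Lagos, Milan]
Visit Delhi; enqueue Porto → queue [Dubai, Oslo, Paris, Lima, Lagos, Milan, Porto]
Visit Dubai → queue [Oslo, Paris, Lima, Lagos, Milan, Porto]
Visit Oslo; enqueue Doha, Perth, Tunis → queue [Paris, Lima, Lagos, Milan, Porto, Doha, Perth, Tunis]
Visit Paris; enqueue Hanoi, Vilnius → queue [Lima, Lagos, Milan, Porto, Doha, Perth, Tunis, Hanoi, Vilnius]
Visit Lima; enqueue Minsk → queue [Lagos, Milan, Porto, Doha, Perth, Tunis, Hanoi, Vilnius, Minsk]
Visit Lagos → queue [Milan, Porto, Doha, Perth, Tunis, Hanoi, Vilnius, Minsk]
Visit Milan → queue [Porto, Doha, Perth, Tunis, Hanoi, Vilnius, Minsk]
Visit Porto → queue [Doha, Perth, Tunis, Hanoi, Vilnius, Minsk]
Visit Doha; enqueue Manila → queue [Perth, Tunis, Hanoi, Vilnius, Minsk, Manila]
Visit Perth → queue [Tunis, Hanoi, Vilnius, Minsk, Manila]
Visit Tunis → queue [Hanoi, Vilnius, Minsk, Manila]
Visit Hanoi → queue [Vilnius, Minsk, Manila]
Visit Vilnius → queue [Minsk, Manila]
Visit Minsk → queue [Manila]
Visit Manila → queue []

Seoul -> Kigali -> Cairo -> Delhi -> Dubai -> Oslo -> Paris -> Lima -> Lagos -> Milan -> Porto -> Doha -> Perth -> Tunis -> Hanoi -> Vilnius -> Minsk -> Manila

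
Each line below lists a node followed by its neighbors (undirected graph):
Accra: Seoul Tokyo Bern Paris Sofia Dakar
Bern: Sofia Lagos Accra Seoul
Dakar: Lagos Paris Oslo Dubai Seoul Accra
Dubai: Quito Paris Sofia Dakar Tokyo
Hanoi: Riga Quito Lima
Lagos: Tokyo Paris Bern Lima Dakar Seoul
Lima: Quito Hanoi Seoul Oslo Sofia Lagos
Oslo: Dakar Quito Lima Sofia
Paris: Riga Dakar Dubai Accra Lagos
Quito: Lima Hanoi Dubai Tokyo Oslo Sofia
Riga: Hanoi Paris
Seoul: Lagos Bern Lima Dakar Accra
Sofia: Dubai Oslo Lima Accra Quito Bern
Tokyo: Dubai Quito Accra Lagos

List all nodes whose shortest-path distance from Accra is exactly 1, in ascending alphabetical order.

Bern, Dakar, Paris, Seoul, Sofia, Tokyo

Level 0: Accra
Level 1: Bern, Dakar, Paris, Seoul, Sofia, Tokyo
Level 2: Dubai, Lagos, Lima, Oslo, Quito, Riga
Level 3: Hanoi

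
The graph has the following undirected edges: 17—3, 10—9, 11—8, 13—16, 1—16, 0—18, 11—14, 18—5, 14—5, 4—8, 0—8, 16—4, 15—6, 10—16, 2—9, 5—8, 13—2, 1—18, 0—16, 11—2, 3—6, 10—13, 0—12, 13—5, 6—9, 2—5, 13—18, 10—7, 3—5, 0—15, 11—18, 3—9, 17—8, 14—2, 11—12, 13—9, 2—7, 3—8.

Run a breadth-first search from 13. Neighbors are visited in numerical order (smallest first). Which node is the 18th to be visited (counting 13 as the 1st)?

17

Visit 13; enqueue 2, 5, 9, 10, 16, 18 → queue [2, 5, 9, 10, 16, 18]
Visit 2; enqueue 7, 11, 14 → queue [5, 9, 10, 16, 18, 7, 11, 14]
Visit 5; enqueue 3, 8 → queue [9, 10, 16, 18, 7, 11, 14, 3, 8]
Visit 9; enqueue 6 → queue [10, 16, 18, 7, 11, 14, 3, 8, 6]
Visit 10 → queue [16, 18, 7, 11, 14, 3, 8, 6]
Visit 16; enqueue 0, 1, 4 → queue [18, 7, 11, 14, 3, 8, 6, 0, 1, 4]
Visit 18 → queue [7, 11, 14, 3, 8, 6, 0, 1, 4]
Visit 7 → queue [11, 14, 3, 8, 6, 0, 1, 4]
Visit 11; enqueue 12 → queue [14, 3, 8, 6, 0, 1, 4, 12]
Visit 14 → queue [3, 8, 6, 0, 1, 4, 12]
Visit 3; enqueue 17 → queue [8, 6, 0, 1, 4, 12, 17]
Visit 8 → queue [6, 0, 1, 4, 12, 17]
Visit 6; enqueue 15 → queue [0, 1, 4, 12, 17, 15]
Visit 0 → queue [1, 4, 12, 17, 15]
Visit 1 → queue [4, 12, 17, 15]
Visit 4 → queue [12, 17, 15]
Visit 12 → queue [17, 15]
Visit 17 → queue [15]
Visit 15 → queue []

Visit order: 13, 2, 5, 9, 10, 16, 18, 7, 11, 14, 3, 8, 6, 0, 1, 4, 12, 17, 15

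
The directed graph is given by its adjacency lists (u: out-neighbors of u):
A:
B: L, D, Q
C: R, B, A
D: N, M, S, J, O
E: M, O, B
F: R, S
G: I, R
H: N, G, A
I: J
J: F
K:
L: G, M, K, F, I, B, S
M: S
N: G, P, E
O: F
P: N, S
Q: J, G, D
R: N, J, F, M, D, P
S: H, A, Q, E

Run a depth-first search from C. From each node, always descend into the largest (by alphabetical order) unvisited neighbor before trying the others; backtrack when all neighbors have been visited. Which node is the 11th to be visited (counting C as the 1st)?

O

Visit C
C → R
R → P
P → S
S → Q
Q → J
J → F
Q → G
G → I
Q → D
D → O
D → N
N → E
E → M
E → B
B → L
L → K
S → H
H → A

Visit order: C, R, P, S, Q, J, F, G, I, D, O, N, E, M, B, L, K, H, A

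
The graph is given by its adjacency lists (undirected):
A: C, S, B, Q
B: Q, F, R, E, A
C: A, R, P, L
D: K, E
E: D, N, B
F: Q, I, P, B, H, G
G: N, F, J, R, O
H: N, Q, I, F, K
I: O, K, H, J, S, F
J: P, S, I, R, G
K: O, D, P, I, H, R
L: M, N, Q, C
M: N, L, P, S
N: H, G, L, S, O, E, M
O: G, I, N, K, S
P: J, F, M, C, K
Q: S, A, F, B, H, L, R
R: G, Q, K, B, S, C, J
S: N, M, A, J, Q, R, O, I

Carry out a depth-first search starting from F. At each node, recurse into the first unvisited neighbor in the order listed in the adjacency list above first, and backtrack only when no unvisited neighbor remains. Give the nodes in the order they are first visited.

Visit F
F → Q
Q → S
S → N
N → H
H → I
I → O
O → G
G → J
J → P
P → M
M → L
L → C
C → A
A → B
B → R
R → K
K → D
D → E

F -> Q -> S -> N -> H -> I -> O -> G -> J -> P -> M -> L -> C -> A -> B -> R -> K -> D -> E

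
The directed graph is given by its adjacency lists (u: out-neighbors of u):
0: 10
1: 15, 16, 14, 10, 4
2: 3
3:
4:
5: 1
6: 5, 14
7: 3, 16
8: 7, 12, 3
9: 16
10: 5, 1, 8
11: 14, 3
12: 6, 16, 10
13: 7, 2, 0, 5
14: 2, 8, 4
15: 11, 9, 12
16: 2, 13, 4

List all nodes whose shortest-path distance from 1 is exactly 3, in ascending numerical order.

0, 3, 6, 7

Level 0: 1
Level 1: 4, 10, 14, 15, 16
Level 2: 2, 5, 8, 9, 11, 12, 13
Level 3: 0, 3, 6, 7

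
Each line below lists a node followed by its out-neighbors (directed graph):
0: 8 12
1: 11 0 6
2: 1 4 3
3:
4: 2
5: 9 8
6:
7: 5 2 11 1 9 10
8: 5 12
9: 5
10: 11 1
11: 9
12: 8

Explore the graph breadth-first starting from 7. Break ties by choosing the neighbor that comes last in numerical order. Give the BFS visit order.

Visit 7; enqueue 11, 10, 9, 5, 2, 1 → queue [11, 10, 9, 5, 2, 1]
Visit 11 → queue [10, 9, 5, 2, 1]
Visit 10 → queue [9, 5, 2, 1]
Visit 9 → queue [5, 2, 1]
Visit 5; enqueue 8 → queue [2, 1, 8]
Visit 2; enqueue 4, 3 → queue [1, 8, 4, 3]
Visit 1; enqueue 6, 0 → queue [8, 4, 3, 6, 0]
Visit 8; enqueue 12 → queue [4, 3, 6, 0, 12]
Visit 4 → queue [3, 6, 0, 12]
Visit 3 → queue [6, 0, 12]
Visit 6 → queue [0, 12]
Visit 0 → queue [12]
Visit 12 → queue []

7, 11, 10, 9, 5, 2, 1, 8, 4, 3, 6, 0, 12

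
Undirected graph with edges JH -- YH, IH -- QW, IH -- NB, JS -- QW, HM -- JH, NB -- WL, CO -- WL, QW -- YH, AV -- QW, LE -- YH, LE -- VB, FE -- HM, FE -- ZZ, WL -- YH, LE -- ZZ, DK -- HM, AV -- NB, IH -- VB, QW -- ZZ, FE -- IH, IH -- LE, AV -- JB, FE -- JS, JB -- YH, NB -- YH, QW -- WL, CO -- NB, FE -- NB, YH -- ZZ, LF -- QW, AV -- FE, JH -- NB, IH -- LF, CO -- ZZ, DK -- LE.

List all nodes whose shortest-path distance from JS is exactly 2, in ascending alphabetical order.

AV, HM, IH, LF, NB, WL, YH, ZZ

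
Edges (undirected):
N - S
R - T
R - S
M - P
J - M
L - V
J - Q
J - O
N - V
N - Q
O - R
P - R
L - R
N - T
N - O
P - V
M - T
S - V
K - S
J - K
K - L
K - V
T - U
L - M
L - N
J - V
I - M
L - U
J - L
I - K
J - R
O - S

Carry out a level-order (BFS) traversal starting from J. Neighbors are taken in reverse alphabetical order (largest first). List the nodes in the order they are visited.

Visit J; enqueue V, R, Q, O, M, L, K → queue [V, R, Q, O, M, L, K]
Visit V; enqueue S, P, N → queue [R, Q, O, M, L, K, S, P, N]
Visit R; enqueue T → queue [Q, O, M, L, K, S, P, N, T]
Visit Q → queue [O, M, L, K, S, P, N, T]
Visit O → queue [M, L, K, S, P, N, T]
Visit M; enqueue I → queue [L, K, S, P, N, T, I]
Visit L; enqueue U → queue [K, S, P, N, T, I, U]
Visit K → queue [S, P, N, T, I, U]
Visit S → queue [P, N, T, I, U]
Visit P → queue [N, T, I, U]
Visit N → queue [T, I, U]
Visit T → queue [I, U]
Visit I → queue [U]
Visit U → queue []

J, V, R, Q, O, M, L, K, S, P, N, T, I, U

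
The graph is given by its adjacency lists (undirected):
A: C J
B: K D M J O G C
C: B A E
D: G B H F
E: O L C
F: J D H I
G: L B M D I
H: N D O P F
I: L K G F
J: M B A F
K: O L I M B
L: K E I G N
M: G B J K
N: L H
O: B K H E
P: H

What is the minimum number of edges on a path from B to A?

Level 0: B
Level 1: C, D, G, J, K, M, O
Level 2: A, E, F, H, I, L
Level 3: N, P
A first appears at level 2.

2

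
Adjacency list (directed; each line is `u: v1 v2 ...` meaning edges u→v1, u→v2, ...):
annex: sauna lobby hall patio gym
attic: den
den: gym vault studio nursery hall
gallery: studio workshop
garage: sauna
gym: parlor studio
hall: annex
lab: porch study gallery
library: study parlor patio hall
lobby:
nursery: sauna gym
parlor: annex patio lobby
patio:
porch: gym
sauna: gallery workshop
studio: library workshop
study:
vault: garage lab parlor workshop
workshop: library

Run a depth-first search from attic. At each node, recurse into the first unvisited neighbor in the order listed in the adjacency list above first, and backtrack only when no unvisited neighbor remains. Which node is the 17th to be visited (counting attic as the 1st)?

Visit attic
attic → den
den → gym
gym → parlor
parlor → annex
annex → sauna
sauna → gallery
gallery → studio
studio → library
library → study
library → patio
library → hall
studio → workshop
annex → lobby
den → vault
vault → garage
vault → lab
lab → porch
den → nursery

Visit order: attic, den, gym, parlor, annex, sauna, gallery, studio, library, study, patio, hall, workshop, lobby, vault, garage, lab, porch, nursery

lab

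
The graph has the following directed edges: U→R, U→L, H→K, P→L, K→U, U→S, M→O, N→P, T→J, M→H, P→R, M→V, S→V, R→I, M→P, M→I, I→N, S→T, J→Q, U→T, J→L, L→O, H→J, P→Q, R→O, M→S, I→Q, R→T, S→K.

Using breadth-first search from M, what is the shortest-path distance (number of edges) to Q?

2

Level 0: M
Level 1: H, I, O, P, S, V
Level 2: J, K, L, N, Q, R, T
Level 3: U
Q first appears at level 2.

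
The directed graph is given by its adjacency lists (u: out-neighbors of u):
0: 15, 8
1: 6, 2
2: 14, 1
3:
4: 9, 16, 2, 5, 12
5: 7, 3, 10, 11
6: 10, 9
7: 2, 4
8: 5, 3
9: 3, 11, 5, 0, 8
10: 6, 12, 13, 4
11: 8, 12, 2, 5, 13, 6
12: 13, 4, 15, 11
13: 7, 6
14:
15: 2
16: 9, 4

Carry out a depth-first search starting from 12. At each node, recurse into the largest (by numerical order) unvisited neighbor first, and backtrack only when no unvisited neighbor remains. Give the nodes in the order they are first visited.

12 → 15 → 2 → 14 → 1 → 6 → 10 → 13 → 7 → 4 → 16 → 9 → 11 → 8 → 5 → 3 → 0

Visit 12
12 → 15
15 → 2
2 → 14
2 → 1
1 → 6
6 → 10
10 → 13
13 → 7
7 → 4
4 → 16
16 → 9
9 → 11
11 → 8
8 → 5
5 → 3
9 → 0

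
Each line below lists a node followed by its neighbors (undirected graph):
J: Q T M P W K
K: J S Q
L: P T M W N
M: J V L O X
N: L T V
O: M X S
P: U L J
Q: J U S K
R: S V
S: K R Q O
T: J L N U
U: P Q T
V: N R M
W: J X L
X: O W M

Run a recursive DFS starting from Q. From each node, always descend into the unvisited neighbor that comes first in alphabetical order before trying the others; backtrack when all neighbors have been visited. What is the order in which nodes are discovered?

Q -> J -> K -> S -> O -> M -> L -> N -> T -> U -> P -> V -> R -> W -> X

Visit Q
Q → J
J → K
K → S
S → O
O → M
M → L
L → N
N → T
T → U
U → P
N → V
V → R
L → W
W → X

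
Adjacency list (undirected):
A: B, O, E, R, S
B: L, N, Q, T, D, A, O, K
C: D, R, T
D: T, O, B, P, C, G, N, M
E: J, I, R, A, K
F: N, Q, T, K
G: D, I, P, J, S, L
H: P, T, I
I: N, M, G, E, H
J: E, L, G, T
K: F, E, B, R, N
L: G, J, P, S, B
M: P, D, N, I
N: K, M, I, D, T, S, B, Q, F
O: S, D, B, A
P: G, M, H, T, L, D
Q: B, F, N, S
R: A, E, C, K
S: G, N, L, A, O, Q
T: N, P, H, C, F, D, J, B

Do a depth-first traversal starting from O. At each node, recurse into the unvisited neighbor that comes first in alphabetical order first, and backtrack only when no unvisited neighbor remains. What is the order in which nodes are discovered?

Visit O
O → A
A → B
B → D
D → C
C → R
R → E
E → I
I → G
G → J
J → L
L → P
P → H
H → T
T → F
F → K
K → N
N → M
N → Q
Q → S

O -> A -> B -> D -> C -> R -> E -> I -> G -> J -> L -> P -> H -> T -> F -> K -> N -> M -> Q -> S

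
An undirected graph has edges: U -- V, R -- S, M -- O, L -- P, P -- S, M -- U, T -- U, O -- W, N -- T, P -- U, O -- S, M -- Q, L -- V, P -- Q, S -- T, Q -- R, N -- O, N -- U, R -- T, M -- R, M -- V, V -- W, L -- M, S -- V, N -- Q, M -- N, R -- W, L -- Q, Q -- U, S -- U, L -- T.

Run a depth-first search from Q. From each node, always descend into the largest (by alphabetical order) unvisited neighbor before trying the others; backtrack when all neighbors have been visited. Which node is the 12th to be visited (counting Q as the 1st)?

N

Visit Q
Q → U
U → V
V → W
W → R
R → T
T → S
S → P
P → L
L → M
M → O
O → N

Visit order: Q, U, V, W, R, T, S, P, L, M, O, N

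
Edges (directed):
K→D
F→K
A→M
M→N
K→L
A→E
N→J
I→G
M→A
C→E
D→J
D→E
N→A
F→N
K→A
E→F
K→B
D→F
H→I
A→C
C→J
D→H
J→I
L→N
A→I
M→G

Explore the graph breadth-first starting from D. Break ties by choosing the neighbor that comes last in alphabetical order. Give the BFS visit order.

D, J, H, F, E, I, N, K, G, A, L, B, M, C

Visit D; enqueue J, H, F, E → queue [J, H, F, E]
Visit J; enqueue I → queue [H, F, E, I]
Visit H → queue [F, E, I]
Visit F; enqueue N, K → queue [E, I, N, K]
Visit E → queue [I, N, K]
Visit I; enqueue G → queue [N, K, G]
Visit N; enqueue A → queue [K, G, A]
Visit K; enqueue L, B → queue [G, A, L, B]
Visit G → queue [A, L, B]
Visit A; enqueue M, C → queue [L, B, M, C]
Visit L → queue [B, M, C]
Visit B → queue [M, C]
Visit M → queue [C]
Visit C → queue []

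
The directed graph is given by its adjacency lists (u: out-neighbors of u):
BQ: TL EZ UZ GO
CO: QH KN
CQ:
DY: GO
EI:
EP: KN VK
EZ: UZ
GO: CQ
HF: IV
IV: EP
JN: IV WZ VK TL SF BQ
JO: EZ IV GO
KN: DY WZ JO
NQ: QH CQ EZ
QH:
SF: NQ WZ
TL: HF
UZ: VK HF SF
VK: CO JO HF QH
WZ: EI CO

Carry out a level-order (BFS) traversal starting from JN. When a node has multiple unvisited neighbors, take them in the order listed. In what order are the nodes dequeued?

Visit JN; enqueue IV, WZ, VK, TL, SF, BQ → queue [IV, WZ, VK, TL, SF, BQ]
Visit IV; enqueue EP → queue [WZ, VK, TL, SF, BQ, EP]
Visit WZ; enqueue EI, CO → queue [VK, TL, SF, BQ, EP, EI, CO]
Visit VK; enqueue JO, HF, QH → queue [TL, SF, BQ, EP, EI, CO, JO, HF, QH]
Visit TL → queue [SF, BQ, EP, EI, CO, JO, HF, QH]
Visit SF; enqueue NQ → queue [BQ, EP, EI, CO, JO, HF, QH, NQ]
Visit BQ; enqueue EZ, UZ, GO → queue [EP, EI, CO, JO, HF, QH, NQ, EZ, UZ, GO]
Visit EP; enqueue KN → queue [EI, CO, JO, HF, QH, NQ, EZ, UZ, GO, KN]
Visit EI → queue [CO, JO, HF, QH, NQ, EZ, UZ, GO, KN]
Visit CO → queue [JO, HF, QH, NQ, EZ, UZ, GO, KN]
Visit JO → queue [HF, QH, NQ, EZ, UZ, GO, KN]
Visit HF → queue [QH, NQ, EZ, UZ, GO, KN]
Visit QH → queue [NQ, EZ, UZ, GO, KN]
Visit NQ; enqueue CQ → queue [EZ, UZ, GO, KN, CQ]
Visit EZ → queue [UZ, GO, KN, CQ]
Visit UZ → queue [GO, KN, CQ]
Visit GO → queue [KN, CQ]
Visit KN; enqueue DY → queue [CQ, DY]
Visit CQ → queue [DY]
Visit DY → queue []

JN, IV, WZ, VK, TL, SF, BQ, EP, EI, CO, JO, HF, QH, NQ, EZ, UZ, GO, KN, CQ, DY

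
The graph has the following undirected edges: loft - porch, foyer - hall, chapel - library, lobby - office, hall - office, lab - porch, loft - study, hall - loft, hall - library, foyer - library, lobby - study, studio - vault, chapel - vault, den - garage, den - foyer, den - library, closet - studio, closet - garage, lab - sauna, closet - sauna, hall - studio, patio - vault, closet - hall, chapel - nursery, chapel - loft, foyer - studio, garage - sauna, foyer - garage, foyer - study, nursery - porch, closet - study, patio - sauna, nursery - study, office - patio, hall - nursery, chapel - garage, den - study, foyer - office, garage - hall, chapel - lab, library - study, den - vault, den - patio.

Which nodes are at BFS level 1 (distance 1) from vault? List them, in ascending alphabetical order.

chapel, den, patio, studio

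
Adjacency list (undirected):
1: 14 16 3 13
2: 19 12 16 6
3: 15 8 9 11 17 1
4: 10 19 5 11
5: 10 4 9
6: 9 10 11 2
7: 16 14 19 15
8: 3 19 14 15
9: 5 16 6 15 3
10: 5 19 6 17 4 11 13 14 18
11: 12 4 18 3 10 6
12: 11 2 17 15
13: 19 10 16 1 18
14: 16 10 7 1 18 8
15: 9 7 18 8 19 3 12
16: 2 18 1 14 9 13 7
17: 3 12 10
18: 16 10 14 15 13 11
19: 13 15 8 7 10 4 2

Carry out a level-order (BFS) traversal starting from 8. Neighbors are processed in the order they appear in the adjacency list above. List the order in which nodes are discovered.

8, 3, 19, 14, 15, 9, 11, 17, 1, 13, 7, 10, 4, 2, 16, 18, 12, 5, 6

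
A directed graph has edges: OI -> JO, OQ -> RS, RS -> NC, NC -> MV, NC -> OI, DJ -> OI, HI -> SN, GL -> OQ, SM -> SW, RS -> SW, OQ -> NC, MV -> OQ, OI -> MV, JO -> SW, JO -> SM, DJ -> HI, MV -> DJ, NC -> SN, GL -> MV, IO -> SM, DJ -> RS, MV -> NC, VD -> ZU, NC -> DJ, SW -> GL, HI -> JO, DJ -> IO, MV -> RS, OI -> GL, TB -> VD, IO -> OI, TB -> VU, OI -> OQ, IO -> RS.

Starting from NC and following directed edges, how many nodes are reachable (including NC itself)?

13

BFS from NC visits: NC, DJ, MV, OI, SN, HI, IO, RS, OQ, GL, JO, SM, SW
Reachable nodes: 13 of 17 total.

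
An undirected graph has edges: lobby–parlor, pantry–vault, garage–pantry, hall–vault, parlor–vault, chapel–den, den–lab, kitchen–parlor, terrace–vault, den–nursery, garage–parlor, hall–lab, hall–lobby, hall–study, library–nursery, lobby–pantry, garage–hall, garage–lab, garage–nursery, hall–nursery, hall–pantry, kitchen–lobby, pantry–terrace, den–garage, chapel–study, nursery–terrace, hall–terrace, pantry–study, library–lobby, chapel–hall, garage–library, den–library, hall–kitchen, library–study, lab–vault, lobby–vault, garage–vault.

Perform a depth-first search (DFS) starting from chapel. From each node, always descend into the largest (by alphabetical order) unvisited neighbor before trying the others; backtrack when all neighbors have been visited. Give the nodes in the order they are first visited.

chapel → study → pantry → vault → terrace → nursery → library → lobby → parlor → kitchen → hall → lab → garage → den

Visit chapel
chapel → study
study → pantry
pantry → vault
vault → terrace
terrace → nursery
nursery → library
library → lobby
lobby → parlor
parlor → kitchen
kitchen → hall
hall → lab
lab → garage
garage → den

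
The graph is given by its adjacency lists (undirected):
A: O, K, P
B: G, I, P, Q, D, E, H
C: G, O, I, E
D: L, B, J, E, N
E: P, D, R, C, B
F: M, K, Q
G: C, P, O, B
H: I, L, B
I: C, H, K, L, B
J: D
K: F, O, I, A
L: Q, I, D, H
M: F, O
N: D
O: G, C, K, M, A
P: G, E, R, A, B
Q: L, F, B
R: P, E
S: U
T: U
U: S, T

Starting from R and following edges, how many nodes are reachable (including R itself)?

18

BFS from R visits: R, P, E, G, A, B, D, C, O, K, I, Q, H, L, J, N, M, F
Reachable nodes: 18 of 21 total.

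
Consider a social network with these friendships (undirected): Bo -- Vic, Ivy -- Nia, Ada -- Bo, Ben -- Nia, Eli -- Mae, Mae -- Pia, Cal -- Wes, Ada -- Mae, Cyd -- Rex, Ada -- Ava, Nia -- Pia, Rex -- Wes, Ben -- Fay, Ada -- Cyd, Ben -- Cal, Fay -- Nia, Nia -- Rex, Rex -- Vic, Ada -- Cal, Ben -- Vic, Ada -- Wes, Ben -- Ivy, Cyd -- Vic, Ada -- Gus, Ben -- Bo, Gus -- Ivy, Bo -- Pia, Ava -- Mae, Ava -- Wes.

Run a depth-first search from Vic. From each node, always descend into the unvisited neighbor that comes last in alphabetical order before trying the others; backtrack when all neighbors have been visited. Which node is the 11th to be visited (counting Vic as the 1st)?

Visit Vic
Vic → Rex
Rex → Wes
Wes → Cal
Cal → Ben
Ben → Nia
Nia → Pia
Pia → Mae
Mae → Eli
Mae → Ava
Ava → Ada
Ada → Gus
Gus → Ivy
Ada → Cyd
Ada → Bo
Nia → Fay

Visit order: Vic, Rex, Wes, Cal, Ben, Nia, Pia, Mae, Eli, Ava, Ada, Gus, Ivy, Cyd, Bo, Fay

Ada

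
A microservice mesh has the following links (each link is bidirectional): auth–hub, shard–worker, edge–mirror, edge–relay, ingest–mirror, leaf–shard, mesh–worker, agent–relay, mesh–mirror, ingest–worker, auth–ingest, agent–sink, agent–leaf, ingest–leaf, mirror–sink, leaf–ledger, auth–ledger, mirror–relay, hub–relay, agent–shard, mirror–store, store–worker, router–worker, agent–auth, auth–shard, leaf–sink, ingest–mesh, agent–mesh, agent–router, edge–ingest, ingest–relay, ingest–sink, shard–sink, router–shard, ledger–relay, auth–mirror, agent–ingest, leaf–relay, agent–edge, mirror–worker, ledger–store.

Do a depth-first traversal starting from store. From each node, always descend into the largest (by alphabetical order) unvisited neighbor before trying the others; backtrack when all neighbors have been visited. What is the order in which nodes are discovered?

store, worker, shard, sink, mirror, relay, ledger, leaf, ingest, mesh, agent, router, edge, auth, hub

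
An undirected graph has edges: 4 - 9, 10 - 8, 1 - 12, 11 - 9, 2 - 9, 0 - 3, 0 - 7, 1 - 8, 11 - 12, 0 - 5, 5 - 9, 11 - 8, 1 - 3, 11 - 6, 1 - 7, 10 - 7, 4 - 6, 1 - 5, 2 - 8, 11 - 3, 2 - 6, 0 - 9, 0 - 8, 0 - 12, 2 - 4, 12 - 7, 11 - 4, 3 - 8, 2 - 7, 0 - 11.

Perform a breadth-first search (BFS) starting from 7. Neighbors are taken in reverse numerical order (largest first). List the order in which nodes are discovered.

Visit 7; enqueue 12, 10, 2, 1, 0 → queue [12, 10, 2, 1, 0]
Visit 12; enqueue 11 → queue [10, 2, 1, 0, 11]
Visit 10; enqueue 8 → queue [2, 1, 0, 11, 8]
Visit 2; enqueue 9, 6, 4 → queue [1, 0, 11, 8, 9, 6, 4]
Visit 1; enqueue 5, 3 → queue [0, 11, 8, 9, 6, 4, 5, 3]
Visit 0 → queue [11, 8, 9, 6, 4, 5, 3]
Visit 11 → queue [8, 9, 6, 4, 5, 3]
Visit 8 → queue [9, 6, 4, 5, 3]
Visit 9 → queue [6, 4, 5, 3]
Visit 6 → queue [4, 5, 3]
Visit 4 → queue [5, 3]
Visit 5 → queue [3]
Visit 3 → queue []

7, 12, 10, 2, 1, 0, 11, 8, 9, 6, 4, 5, 3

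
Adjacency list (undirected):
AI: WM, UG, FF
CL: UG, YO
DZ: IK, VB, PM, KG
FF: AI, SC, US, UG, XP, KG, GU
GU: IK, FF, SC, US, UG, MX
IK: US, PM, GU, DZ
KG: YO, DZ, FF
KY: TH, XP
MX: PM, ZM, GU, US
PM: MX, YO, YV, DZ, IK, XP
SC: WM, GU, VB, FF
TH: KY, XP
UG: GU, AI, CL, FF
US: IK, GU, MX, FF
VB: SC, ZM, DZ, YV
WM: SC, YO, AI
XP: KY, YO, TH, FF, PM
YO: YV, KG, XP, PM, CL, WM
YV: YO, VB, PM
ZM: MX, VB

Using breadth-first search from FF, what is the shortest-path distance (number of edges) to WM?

2

Level 0: FF
Level 1: AI, GU, KG, SC, UG, US, XP
Level 2: CL, DZ, IK, KY, MX, PM, TH, VB, WM, YO
Level 3: YV, ZM
WM first appears at level 2.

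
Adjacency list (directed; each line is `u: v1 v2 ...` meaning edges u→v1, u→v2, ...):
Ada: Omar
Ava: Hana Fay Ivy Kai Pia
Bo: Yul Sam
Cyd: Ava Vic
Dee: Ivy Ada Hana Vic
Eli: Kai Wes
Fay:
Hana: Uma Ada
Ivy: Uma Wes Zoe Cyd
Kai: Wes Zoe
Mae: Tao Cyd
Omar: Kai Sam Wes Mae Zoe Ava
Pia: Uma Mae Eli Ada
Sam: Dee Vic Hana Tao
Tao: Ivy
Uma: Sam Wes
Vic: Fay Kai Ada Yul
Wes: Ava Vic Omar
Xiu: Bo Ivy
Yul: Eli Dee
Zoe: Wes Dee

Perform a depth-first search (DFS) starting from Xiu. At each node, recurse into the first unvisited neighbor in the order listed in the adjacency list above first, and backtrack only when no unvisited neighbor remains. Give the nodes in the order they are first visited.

Xiu, Bo, Yul, Eli, Kai, Wes, Ava, Hana, Uma, Sam, Dee, Ivy, Zoe, Cyd, Vic, Fay, Ada, Omar, Mae, Tao, Pia

Visit Xiu
Xiu → Bo
Bo → Yul
Yul → Eli
Eli → Kai
Kai → Wes
Wes → Ava
Ava → Hana
Hana → Uma
Uma → Sam
Sam → Dee
Dee → Ivy
Ivy → Zoe
Ivy → Cyd
Cyd → Vic
Vic → Fay
Vic → Ada
Ada → Omar
Omar → Mae
Mae → Tao
Ava → Pia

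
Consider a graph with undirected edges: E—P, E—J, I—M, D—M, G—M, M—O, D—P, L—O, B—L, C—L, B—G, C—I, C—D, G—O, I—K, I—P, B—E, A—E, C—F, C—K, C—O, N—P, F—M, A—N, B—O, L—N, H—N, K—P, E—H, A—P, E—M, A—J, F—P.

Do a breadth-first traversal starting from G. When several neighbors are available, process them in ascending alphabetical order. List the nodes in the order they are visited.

G, B, M, O, E, L, D, F, I, C, A, H, J, P, N, K

Visit G; enqueue B, M, O → queue [B, M, O]
Visit B; enqueue E, L → queue [M, O, E, L]
Visit M; enqueue D, F, I → queue [O, E, L, D, F, I]
Visit O; enqueue C → queue [E, L, D, F, I, C]
Visit E; enqueue A, H, J, P → queue [L, D, F, I, C, A, H, J, P]
Visit L; enqueue N → queue [D, F, I, C, A, H, J, P, N]
Visit D → queue [F, I, C, A, H, J, P, N]
Visit F → queue [I, C, A, H, J, P, N]
Visit I; enqueue K → queue [C, A, H, J, P, N, K]
Visit C → queue [A, H, J, P, N, K]
Visit A → queue [H, J, P, N, K]
Visit H → queue [J, P, N, K]
Visit J → queue [P, N, K]
Visit P → queue [N, K]
Visit N → queue [K]
Visit K → queue []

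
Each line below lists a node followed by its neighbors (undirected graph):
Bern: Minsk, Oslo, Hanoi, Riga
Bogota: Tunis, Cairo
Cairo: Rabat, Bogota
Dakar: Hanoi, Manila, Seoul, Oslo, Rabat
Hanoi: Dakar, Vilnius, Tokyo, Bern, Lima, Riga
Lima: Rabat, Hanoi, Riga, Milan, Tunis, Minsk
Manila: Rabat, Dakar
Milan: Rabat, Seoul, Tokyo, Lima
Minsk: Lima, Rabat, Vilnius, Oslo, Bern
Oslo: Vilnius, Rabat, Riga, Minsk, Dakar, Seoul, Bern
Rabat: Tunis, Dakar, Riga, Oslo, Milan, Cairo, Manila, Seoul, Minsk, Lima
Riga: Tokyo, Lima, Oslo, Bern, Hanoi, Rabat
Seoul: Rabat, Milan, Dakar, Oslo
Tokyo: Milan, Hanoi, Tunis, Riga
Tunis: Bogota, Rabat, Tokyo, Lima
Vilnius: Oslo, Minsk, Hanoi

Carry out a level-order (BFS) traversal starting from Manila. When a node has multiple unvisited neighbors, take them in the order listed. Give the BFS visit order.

Visit Manila; enqueue Rabat, Dakar → queue [Rabat, Dakar]
Visit Rabat; enqueue Tunis, Riga, Oslo, Milan, Cairo, Seoul, Minsk, Lima → queue [Dakar, Tunis, Riga, Oslo, Milan, Cairo, Seoul, Minsk, Lima]
Visit Dakar; enqueue Hanoi → queue [Tunis, Riga, Oslo, Milan, Cairo, Seoul, Minsk, Lima, Hanoi]
Visit Tunis; enqueue Bogota, Tokyo → queue [Riga, Oslo, Milan, Cairo, Seoul, Minsk, Lima, Hanoi, Bogota, Tokyo]
Visit Riga; enqueue Bern → queue [Oslo, Milan, Cairo, Seoul, Minsk, Lima, Hanoi, Bogota, Tokyo, Bern]
Visit Oslo; enqueue Vilnius → queue [Milan, Cairo, Seoul, Minsk, Lima, Hanoi, Bogota, Tokyo, Bern, Vilnius]
Visit Milan → queue [Cairo, Seoul, Minsk, Lima, Hanoi, Bogota, Tokyo, Bern, Vilnius]
Visit Cairo → queue [Seoul, Minsk, Lima, Hanoi, Bogota, Tokyo, Bern, Vilnius]
Visit Seoul → queue [Minsk, Lima, Hanoi, Bogota, Tokyo, Bern, Vilnius]
Visit Minsk → queue [Lima, Hanoi, Bogota, Tokyo, Bern, Vilnius]
Visit Lima → queue [Hanoi, Bogota, Tokyo, Bern, Vilnius]
Visit Hanoi → queue [Bogota, Tokyo, Bern, Vilnius]
Visit Bogota → queue [Tokyo, Bern, Vilnius]
Visit Tokyo → queue [Bern, Vilnius]
Visit Bern → queue [Vilnius]
Visit Vilnius → queue []

Manila -> Rabat -> Dakar -> Tunis -> Riga -> Oslo -> Milan -> Cairo -> Seoul -> Minsk -> Lima -> Hanoi -> Bogota -> Tokyo -> Bern -> Vilnius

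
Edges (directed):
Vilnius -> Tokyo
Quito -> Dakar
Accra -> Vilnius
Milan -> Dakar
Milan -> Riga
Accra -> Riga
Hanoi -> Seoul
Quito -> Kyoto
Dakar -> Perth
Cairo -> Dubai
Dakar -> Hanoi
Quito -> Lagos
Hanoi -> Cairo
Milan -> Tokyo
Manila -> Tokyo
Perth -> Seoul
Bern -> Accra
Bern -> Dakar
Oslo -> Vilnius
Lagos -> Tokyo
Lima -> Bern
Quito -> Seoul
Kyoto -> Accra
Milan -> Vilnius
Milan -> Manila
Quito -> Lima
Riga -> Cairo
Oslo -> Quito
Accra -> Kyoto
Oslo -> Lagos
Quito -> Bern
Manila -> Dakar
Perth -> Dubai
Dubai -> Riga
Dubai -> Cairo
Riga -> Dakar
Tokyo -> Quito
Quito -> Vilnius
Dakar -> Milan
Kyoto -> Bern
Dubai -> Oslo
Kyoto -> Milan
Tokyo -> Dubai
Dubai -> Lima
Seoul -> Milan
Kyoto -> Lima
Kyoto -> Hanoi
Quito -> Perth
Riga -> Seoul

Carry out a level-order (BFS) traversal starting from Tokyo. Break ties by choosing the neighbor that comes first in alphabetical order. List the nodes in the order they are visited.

Visit Tokyo; enqueue Dubai, Quito → queue [Dubai, Quito]
Visit Dubai; enqueue Cairo, Lima, Oslo, Riga → queue [Quito, Cairo, Lima, Oslo, Riga]
Visit Quito; enqueue Bern, Dakar, Kyoto, Lagos, Perth, Seoul, Vilnius → queue [Cairo, Lima, Oslo, Riga, Bern, Dakar, Kyoto, Lagos, Perth, Seoul, Vilnius]
Visit Cairo → queue [Lima, Oslo, Riga, Bern, Dakar, Kyoto, Lagos, Perth, Seoul, Vilnius]
Visit Lima → queue [Oslo, Riga, Bern, Dakar, Kyoto, Lagos, Perth, Seoul, Vilnius]
Visit Oslo → queue [Riga, Bern, Dakar, Kyoto, Lagos, Perth, Seoul, Vilnius]
Visit Riga → queue [Bern, Dakar, Kyoto, Lagos, Perth, Seoul, Vilnius]
Visit Bern; enqueue Accra → queue [Dakar, Kyoto, Lagos, Perth, Seoul, Vilnius, Accra]
Visit Dakar; enqueue Hanoi, Milan → queue [Kyoto, Lagos, Perth, Seoul, Vilnius, Accra, Hanoi, Milan]
Visit Kyoto → queue [Lagos, Perth, Seoul, Vilnius, Accra, Hanoi, Milan]
Visit Lagos → queue [Perth, Seoul, Vilnius, Accra, Hanoi, Milan]
Visit Perth → queue [Seoul, Vilnius, Accra, Hanoi, Milan]
Visit Seoul → queue [Vilnius, Accra, Hanoi, Milan]
Visit Vilnius → queue [Accra, Hanoi, Milan]
Visit Accra → queue [Hanoi, Milan]
Visit Hanoi → queue [Milan]
Visit Milan; enqueue Manila → queue [Manila]
Visit Manila → queue []

Tokyo Dubai Quito Cairo Lima Oslo Riga Bern Dakar Kyoto Lagos Perth Seoul Vilnius Accra Hanoi Milan Manila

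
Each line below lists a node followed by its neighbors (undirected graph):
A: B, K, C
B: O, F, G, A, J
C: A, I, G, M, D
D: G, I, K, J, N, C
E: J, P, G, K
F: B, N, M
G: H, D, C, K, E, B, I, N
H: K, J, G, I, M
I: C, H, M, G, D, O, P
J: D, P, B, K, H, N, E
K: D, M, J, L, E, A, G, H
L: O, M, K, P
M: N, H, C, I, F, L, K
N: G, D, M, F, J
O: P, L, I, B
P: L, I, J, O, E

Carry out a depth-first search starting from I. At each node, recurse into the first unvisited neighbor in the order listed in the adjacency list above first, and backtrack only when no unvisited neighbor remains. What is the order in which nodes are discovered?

I → C → A → B → O → P → L → M → N → G → H → K → D → J → E → F

Visit I
I → C
C → A
A → B
B → O
O → P
P → L
L → M
M → N
N → G
G → H
H → K
K → D
D → J
J → E
N → F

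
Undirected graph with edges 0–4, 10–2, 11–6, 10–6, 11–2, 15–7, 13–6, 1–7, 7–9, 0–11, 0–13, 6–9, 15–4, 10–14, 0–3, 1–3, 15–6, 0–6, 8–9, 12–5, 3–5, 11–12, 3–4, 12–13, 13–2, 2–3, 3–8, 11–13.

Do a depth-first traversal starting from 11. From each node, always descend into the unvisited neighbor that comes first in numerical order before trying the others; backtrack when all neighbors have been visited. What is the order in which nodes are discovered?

Visit 11
11 → 0
0 → 3
3 → 1
1 → 7
7 → 9
9 → 6
6 → 10
10 → 2
2 → 13
13 → 12
12 → 5
10 → 14
6 → 15
15 → 4
9 → 8

11, 0, 3, 1, 7, 9, 6, 10, 2, 13, 12, 5, 14, 15, 4, 8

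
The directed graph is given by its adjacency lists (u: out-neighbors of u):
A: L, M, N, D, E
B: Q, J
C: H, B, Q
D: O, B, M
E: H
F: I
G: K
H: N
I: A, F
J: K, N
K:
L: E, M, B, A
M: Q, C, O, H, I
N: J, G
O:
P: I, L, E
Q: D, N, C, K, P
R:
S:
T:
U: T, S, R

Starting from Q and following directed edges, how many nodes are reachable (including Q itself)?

BFS from Q visits: Q, D, N, C, K, P, O, B, M, J, G, H, I, L, E, A, F
Reachable nodes: 17 of 21 total.

17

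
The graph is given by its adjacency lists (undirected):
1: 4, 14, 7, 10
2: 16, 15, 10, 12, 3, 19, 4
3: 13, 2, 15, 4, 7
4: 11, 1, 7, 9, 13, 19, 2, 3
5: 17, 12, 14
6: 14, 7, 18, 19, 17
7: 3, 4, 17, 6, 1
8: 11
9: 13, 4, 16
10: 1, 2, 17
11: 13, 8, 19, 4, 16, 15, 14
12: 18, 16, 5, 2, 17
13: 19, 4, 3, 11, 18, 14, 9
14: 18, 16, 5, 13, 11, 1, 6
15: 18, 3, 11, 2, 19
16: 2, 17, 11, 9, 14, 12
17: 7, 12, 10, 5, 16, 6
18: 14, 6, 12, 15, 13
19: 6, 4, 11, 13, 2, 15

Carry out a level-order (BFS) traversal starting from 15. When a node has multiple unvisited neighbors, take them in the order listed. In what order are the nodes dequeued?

15 → 18 → 3 → 11 → 2 → 19 → 14 → 6 → 12 → 13 → 4 → 7 → 8 → 16 → 10 → 5 → 1 → 17 → 9

Visit 15; enqueue 18, 3, 11, 2, 19 → queue [18, 3, 11, 2, 19]
Visit 18; enqueue 14, 6, 12, 13 → queue [3, 11, 2, 19, 14, 6, 12, 13]
Visit 3; enqueue 4, 7 → queue [11, 2, 19, 14, 6, 12, 13, 4, 7]
Visit 11; enqueue 8, 16 → queue [2, 19, 14, 6, 12, 13, 4, 7, 8, 16]
Visit 2; enqueue 10 → queue [19, 14, 6, 12, 13, 4, 7, 8, 16, 10]
Visit 19 → queue [14, 6, 12, 13, 4, 7, 8, 16, 10]
Visit 14; enqueue 5, 1 → queue [6, 12, 13, 4, 7, 8, 16, 10, 5, 1]
Visit 6; enqueue 17 → queue [12, 13, 4, 7, 8, 16, 10, 5, 1, 17]
Visit 12 → queue [13, 4, 7, 8, 16, 10, 5, 1, 17]
Visit 13; enqueue 9 → queue [4, 7, 8, 16, 10, 5, 1, 17, 9]
Visit 4 → queue [7, 8, 16, 10, 5, 1, 17, 9]
Visit 7 → queue [8, 16, 10, 5, 1, 17, 9]
Visit 8 → queue [16, 10, 5, 1, 17, 9]
Visit 16 → queue [10, 5, 1, 17, 9]
Visit 10 → queue [5, 1, 17, 9]
Visit 5 → queue [1, 17, 9]
Visit 1 → queue [17, 9]
Visit 17 → queue [9]
Visit 9 → queue []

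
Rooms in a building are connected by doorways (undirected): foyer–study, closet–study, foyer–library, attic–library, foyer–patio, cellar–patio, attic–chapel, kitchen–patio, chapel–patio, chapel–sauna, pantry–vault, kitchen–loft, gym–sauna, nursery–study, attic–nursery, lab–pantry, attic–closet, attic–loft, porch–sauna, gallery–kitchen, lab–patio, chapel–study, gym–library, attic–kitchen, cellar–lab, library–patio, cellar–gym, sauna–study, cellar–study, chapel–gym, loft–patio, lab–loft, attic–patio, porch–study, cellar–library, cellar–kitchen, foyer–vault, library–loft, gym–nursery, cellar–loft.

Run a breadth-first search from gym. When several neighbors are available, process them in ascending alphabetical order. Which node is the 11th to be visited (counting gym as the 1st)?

study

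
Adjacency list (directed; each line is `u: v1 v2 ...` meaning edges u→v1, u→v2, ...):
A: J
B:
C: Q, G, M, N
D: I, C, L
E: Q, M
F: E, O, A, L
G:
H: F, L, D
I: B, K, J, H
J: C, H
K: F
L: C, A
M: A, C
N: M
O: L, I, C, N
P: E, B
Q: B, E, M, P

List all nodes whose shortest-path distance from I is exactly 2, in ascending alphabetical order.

C, D, F, L

Level 0: I
Level 1: B, H, J, K
Level 2: C, D, F, L
Level 3: A, E, G, M, N, O, Q
Level 4: P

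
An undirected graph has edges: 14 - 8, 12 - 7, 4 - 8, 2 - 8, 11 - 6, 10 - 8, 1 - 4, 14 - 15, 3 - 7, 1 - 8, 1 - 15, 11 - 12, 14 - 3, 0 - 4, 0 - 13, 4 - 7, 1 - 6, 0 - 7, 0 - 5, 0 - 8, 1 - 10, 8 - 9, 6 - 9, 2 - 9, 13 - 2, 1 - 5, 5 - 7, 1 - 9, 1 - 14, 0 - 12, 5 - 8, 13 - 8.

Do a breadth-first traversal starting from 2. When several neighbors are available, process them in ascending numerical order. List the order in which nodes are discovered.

2 -> 8 -> 9 -> 13 -> 0 -> 1 -> 4 -> 5 -> 10 -> 14 -> 6 -> 7 -> 12 -> 15 -> 3 -> 11

Visit 2; enqueue 8, 9, 13 → queue [8, 9, 13]
Visit 8; enqueue 0, 1, 4, 5, 10, 14 → queue [9, 13, 0, 1, 4, 5, 10, 14]
Visit 9; enqueue 6 → queue [13, 0, 1, 4, 5, 10, 14, 6]
Visit 13 → queue [0, 1, 4, 5, 10, 14, 6]
Visit 0; enqueue 7, 12 → queue [1, 4, 5, 10, 14, 6, 7, 12]
Visit 1; enqueue 15 → queue [4, 5, 10, 14, 6, 7, 12, 15]
Visit 4 → queue [5, 10, 14, 6, 7, 12, 15]
Visit 5 → queue [10, 14, 6, 7, 12, 15]
Visit 10 → queue [14, 6, 7, 12, 15]
Visit 14; enqueue 3 → queue [6, 7, 12, 15, 3]
Visit 6; enqueue 11 → queue [7, 12, 15, 3, 11]
Visit 7 → queue [12, 15, 3, 11]
Visit 12 → queue [15, 3, 11]
Visit 15 → queue [3, 11]
Visit 3 → queue [11]
Visit 11 → queue []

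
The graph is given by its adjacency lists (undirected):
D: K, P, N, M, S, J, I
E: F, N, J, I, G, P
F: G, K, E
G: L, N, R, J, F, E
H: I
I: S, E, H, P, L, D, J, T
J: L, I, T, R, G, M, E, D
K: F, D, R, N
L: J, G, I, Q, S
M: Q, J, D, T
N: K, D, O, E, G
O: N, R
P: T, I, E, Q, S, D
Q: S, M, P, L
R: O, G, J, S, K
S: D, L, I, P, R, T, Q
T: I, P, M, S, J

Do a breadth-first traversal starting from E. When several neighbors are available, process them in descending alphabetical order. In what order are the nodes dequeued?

E -> P -> N -> J -> I -> G -> F -> T -> S -> Q -> D -> O -> K -> R -> M -> L -> H

Visit E; enqueue P, N, J, I, G, F → queue [P, N, J, I, G, F]
Visit P; enqueue T, S, Q, D → queue [N, J, I, G, F, T, S, Q, D]
Visit N; enqueue O, K → queue [J, I, G, F, T, S, Q, D, O, K]
Visit J; enqueue R, M, L → queue [I, G, F, T, S, Q, D, O, K, R, M, L]
Visit I; enqueue H → queue [G, F, T, S, Q, D, O, K, R, M, L, H]
Visit G → queue [F, T, S, Q, D, O, K, R, M, L, H]
Visit F → queue [T, S, Q, D, O, K, R, M, L, H]
Visit T → queue [S, Q, D, O, K, R, M, L, H]
Visit S → queue [Q, D, O, K, R, M, L, H]
Visit Q → queue [D, O, K, R, M, L, H]
Visit D → queue [O, K, R, M, L, H]
Visit O → queue [K, R, M, L, H]
Visit K → queue [R, M, L, H]
Visit R → queue [M, L, H]
Visit M → queue [L, H]
Visit L → queue [H]
Visit H → queue []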